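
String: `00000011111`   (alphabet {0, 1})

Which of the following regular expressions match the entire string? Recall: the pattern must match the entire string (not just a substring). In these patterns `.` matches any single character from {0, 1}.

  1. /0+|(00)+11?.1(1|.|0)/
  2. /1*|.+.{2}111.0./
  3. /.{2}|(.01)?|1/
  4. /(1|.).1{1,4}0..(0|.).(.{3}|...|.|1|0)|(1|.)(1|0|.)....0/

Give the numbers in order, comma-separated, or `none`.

1 → match
2 → no match
3 → no match
4 → no match

1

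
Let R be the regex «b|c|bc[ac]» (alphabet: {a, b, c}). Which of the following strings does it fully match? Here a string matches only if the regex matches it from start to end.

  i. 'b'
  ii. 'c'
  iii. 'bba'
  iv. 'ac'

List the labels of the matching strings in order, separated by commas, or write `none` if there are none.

i. 'b' → match
ii. 'c' → match
iii. 'bba' → no match
iv. 'ac' → no match

i, ii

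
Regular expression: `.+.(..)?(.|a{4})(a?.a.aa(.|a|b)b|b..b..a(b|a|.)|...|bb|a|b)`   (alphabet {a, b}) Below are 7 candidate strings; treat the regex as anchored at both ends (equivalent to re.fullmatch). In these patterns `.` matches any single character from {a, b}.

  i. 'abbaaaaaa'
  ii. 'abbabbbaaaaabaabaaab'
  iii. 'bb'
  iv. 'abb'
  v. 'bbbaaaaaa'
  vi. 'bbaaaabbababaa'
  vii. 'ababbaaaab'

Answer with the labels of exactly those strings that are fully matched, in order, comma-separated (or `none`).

i → match
ii → match
iii → no match
iv → no match
v → match
vi → match
vii → match

i, ii, v, vi, vii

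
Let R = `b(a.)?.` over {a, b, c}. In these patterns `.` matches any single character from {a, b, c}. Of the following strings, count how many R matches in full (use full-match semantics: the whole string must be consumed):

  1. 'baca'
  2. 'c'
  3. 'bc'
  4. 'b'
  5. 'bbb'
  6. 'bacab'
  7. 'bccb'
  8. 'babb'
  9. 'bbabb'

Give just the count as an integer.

1 → match
2 → no match — must start with 'b'
3 → match
4 → no match
5 → no match
6 → no match
7 → no match
8 → match
9 → no match
Total matched: 3

3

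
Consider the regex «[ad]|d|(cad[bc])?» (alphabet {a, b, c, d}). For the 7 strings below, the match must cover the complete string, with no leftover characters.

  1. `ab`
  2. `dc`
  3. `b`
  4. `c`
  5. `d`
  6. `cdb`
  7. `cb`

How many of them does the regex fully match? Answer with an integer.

1 → no match
2 → no match
3 → no match
4 → no match
5 → match
6 → no match
7 → no match
Total matched: 1

1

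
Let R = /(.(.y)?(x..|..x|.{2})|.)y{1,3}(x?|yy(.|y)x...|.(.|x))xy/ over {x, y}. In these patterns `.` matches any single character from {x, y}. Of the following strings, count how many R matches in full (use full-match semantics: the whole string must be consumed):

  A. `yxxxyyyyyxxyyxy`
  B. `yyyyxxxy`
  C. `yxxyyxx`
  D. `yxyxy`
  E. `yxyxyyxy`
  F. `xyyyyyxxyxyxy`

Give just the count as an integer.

4

A → match
B → match
C → no match — must end with `xy`
D → no match
E → match
F → match
Total matched: 4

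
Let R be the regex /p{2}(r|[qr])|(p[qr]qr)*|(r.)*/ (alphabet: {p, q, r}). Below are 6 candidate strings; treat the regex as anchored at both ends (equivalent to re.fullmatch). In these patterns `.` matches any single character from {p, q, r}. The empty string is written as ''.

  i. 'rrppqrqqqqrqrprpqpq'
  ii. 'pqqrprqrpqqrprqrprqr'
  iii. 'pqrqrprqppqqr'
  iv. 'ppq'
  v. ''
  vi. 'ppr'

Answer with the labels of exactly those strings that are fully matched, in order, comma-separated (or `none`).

i → no match
ii → match
iii → no match
iv → match
v → match
vi → match

ii, iv, v, vi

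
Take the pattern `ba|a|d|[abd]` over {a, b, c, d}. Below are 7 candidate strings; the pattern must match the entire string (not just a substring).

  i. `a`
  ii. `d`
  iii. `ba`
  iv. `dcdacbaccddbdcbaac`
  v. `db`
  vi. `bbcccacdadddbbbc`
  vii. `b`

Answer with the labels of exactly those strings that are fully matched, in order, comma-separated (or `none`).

i, ii, iii, vii

i → match
ii → match
iii → match
iv → no match
v → no match
vi → no match
vii → match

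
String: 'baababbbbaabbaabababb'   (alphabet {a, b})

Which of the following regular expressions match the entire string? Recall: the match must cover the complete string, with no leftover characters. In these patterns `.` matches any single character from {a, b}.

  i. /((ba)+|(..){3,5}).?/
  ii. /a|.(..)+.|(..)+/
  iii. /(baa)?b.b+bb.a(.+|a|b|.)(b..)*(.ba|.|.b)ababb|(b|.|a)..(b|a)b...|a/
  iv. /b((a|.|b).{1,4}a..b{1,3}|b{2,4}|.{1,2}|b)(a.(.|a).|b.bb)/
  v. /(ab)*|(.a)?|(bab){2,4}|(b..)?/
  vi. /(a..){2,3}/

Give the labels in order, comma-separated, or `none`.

i → no match
ii → no match
iii → match
iv → no match
v → no match
vi → no match — must start with 'a'

iii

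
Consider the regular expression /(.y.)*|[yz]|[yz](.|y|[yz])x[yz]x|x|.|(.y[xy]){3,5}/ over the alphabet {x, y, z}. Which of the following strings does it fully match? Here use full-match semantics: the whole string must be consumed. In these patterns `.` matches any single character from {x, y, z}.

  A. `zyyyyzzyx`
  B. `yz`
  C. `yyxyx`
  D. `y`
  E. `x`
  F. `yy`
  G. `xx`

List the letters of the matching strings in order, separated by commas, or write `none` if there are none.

A → match
B → no match
C → match
D → match
E → match
F → no match
G → no match

A, C, D, E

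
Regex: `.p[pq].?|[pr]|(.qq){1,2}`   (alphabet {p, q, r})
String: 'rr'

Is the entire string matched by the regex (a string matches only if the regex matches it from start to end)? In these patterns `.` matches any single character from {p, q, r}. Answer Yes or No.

No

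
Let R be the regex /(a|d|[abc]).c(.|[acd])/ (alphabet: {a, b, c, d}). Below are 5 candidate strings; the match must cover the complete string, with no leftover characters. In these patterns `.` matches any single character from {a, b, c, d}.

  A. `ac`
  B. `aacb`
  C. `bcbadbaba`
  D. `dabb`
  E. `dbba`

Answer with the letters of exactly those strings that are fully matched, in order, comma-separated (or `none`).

A → no match
B → match
C → no match
D → no match
E → no match

B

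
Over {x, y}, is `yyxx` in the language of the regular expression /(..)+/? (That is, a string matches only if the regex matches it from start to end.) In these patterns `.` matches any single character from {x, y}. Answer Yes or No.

Yes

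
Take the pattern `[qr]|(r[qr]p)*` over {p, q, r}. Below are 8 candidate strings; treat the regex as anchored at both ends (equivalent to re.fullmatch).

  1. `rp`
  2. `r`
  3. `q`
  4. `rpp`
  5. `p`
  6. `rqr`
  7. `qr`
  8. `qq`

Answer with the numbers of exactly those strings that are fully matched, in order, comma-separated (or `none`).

2, 3

1 → no match
2 → match
3 → match
4 → no match
5 → no match
6 → no match
7 → no match
8 → no match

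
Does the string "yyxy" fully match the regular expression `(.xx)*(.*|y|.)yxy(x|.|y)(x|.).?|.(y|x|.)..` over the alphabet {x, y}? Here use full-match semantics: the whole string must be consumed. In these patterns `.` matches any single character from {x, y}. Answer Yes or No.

Yes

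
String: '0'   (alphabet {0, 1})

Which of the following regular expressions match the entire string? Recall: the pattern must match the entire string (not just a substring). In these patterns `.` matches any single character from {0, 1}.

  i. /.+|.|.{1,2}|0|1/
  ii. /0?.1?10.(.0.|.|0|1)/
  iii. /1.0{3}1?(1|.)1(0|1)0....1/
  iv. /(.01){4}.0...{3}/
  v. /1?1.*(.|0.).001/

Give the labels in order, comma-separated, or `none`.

i → match
ii → no match
iii → no match — must start with '1'
iv → no match
v → no match — must end with '001'

i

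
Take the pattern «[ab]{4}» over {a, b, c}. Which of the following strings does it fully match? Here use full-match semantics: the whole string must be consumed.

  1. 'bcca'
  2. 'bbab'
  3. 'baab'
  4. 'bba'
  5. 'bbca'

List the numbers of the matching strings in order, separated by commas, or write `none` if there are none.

2, 3

1 → no match
2 → match
3 → match
4 → no match
5 → no match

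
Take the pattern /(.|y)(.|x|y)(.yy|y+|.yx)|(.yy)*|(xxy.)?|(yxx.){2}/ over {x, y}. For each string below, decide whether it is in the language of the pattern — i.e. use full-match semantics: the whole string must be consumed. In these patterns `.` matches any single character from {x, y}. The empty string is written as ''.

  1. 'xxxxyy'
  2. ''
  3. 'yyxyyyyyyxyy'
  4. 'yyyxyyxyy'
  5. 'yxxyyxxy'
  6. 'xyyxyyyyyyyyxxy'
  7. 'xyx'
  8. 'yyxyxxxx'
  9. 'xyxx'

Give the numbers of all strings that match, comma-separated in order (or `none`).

1 → no match
2 → match
3 → no match
4 → match
5 → match
6 → no match
7 → no match
8 → no match
9 → no match

2, 4, 5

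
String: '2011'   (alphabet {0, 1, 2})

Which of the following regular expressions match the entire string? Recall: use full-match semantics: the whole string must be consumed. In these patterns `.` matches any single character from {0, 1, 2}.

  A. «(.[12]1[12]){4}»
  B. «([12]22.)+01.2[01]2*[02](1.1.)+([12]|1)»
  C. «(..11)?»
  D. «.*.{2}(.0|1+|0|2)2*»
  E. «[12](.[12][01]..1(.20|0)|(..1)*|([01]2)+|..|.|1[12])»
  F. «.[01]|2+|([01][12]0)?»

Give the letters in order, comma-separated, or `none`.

C, D, E

A → no match
B → no match
C → match
D → match
E → match
F → no match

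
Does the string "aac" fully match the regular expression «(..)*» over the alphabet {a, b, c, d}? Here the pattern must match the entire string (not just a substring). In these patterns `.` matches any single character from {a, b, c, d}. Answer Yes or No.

No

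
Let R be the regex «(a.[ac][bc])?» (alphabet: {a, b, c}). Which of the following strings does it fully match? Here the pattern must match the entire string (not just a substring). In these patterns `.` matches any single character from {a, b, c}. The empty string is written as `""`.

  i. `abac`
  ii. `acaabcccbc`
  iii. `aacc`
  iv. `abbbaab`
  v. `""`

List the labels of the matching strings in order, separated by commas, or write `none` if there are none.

i → match
ii → no match
iii → match
iv → no match
v → match

i, iii, v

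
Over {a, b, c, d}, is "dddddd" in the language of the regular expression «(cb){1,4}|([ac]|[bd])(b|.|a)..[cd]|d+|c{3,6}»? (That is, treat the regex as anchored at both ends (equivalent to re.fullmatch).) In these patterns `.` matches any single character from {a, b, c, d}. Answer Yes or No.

Yes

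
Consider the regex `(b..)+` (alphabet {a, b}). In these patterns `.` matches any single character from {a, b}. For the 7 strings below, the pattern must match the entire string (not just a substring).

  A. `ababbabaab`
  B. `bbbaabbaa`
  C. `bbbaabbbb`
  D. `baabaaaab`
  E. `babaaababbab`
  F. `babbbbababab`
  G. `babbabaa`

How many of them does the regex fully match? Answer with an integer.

A → no match — must start with `b`
B → no match
C → no match
D → no match
E → no match
F → no match
G → no match
Total matched: 0

0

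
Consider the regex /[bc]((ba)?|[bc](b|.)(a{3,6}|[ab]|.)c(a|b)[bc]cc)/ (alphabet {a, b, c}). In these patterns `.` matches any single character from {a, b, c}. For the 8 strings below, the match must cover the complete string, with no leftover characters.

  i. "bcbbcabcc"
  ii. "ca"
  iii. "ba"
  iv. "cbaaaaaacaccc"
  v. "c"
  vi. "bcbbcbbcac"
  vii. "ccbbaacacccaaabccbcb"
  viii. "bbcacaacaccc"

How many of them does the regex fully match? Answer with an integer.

i. "bcbbcabcc" → match
ii. "ca" → no match
iii. "ba" → no match
iv → match
v. "c" → match
vi. "bcbbcbbcac" → no match
vii → no match
viii. "bbcacaacaccc" → no match
Total matched: 3

3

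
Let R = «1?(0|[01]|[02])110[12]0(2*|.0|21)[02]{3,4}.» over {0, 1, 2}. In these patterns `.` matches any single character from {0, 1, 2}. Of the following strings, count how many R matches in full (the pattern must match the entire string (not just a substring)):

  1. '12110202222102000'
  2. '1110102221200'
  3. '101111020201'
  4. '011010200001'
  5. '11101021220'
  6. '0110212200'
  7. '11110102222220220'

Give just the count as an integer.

1 → no match
2 → no match
3. '101111020201' → no match
4. '011010200001' → match
5. '11101021220' → no match
6. '0110212200' → no match
7 → match
Total matched: 2

2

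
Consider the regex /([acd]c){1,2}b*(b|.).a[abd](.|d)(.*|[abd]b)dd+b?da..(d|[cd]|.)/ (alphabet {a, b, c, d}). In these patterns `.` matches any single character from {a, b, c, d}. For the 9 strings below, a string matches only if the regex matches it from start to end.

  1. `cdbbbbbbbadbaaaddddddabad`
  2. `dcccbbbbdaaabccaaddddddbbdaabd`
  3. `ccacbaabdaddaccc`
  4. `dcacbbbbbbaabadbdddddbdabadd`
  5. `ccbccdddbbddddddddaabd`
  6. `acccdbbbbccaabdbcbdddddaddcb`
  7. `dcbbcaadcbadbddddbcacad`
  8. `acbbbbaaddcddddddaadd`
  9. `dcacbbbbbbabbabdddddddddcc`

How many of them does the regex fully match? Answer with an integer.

1

1 → no match
2 → no match
3 → no match
4 → no match
5 → no match
6 → no match
7 → no match
8 → match
9 → no match
Total matched: 1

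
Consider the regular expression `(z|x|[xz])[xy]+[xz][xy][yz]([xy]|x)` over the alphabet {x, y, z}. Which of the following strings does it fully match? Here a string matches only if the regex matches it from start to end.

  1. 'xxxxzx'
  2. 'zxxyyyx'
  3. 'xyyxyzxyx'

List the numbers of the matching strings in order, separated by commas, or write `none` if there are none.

1, 3

1. 'xxxxzx' → match
2. 'zxxyyyx' → no match
3. 'xyyxyzxyx' → match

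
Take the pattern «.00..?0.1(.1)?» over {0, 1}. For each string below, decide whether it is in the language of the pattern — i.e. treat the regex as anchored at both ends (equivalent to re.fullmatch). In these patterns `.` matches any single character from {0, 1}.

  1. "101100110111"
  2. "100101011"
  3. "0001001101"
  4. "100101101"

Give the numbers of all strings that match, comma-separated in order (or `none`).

3, 4

1 → no match
2 → no match
3 → match
4 → match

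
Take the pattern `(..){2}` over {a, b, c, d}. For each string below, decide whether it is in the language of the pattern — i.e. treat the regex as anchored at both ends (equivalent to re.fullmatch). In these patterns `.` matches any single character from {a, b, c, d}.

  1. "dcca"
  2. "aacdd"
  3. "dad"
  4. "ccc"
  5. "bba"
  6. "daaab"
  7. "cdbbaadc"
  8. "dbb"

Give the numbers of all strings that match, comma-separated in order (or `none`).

1 → match
2 → no match
3 → no match
4 → no match
5 → no match
6 → no match
7 → no match
8 → no match

1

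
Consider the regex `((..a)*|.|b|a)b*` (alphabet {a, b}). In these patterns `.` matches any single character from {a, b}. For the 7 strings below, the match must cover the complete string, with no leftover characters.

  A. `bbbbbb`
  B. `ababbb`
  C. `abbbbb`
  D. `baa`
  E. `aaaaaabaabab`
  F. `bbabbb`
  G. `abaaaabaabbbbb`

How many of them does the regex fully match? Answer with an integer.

6

A → match
B → match
C → match
D → match
E → no match
F → match
G → match
Total matched: 6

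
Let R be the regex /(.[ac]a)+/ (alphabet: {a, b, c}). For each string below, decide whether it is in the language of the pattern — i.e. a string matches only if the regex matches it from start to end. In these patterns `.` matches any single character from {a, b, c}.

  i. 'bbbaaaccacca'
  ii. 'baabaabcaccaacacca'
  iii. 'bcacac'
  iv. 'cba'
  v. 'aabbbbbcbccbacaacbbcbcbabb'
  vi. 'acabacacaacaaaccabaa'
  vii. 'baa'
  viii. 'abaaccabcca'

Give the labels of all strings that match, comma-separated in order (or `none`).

i → no match
ii → match
iii → no match — must end with 'a'
iv → no match
v → no match — must end with 'a'
vi → no match
vii → match
viii → no match

ii, vii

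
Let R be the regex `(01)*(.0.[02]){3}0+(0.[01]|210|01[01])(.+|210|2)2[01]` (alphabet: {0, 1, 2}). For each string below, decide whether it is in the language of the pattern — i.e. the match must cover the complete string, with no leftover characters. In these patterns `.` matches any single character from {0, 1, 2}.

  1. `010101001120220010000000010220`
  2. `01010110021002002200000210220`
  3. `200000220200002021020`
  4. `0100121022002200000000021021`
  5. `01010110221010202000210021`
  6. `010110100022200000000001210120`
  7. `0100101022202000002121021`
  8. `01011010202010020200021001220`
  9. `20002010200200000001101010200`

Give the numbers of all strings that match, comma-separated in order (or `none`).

2, 4, 5, 6, 7

1 → no match
2 → match
3 → no match
4 → match
5 → match
6 → match
7 → match
8 → no match
9 → no match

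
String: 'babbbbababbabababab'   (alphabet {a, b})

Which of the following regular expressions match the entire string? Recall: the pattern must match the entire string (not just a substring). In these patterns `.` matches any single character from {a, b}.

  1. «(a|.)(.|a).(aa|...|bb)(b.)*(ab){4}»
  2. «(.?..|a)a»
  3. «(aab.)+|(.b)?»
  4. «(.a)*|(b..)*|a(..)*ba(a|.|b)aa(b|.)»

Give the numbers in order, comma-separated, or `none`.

1 → match
2 → no match — must end with 'a'
3 → no match
4 → no match

1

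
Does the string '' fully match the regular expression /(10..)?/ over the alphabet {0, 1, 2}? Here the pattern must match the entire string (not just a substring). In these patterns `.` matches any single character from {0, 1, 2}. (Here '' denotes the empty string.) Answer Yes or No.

Yes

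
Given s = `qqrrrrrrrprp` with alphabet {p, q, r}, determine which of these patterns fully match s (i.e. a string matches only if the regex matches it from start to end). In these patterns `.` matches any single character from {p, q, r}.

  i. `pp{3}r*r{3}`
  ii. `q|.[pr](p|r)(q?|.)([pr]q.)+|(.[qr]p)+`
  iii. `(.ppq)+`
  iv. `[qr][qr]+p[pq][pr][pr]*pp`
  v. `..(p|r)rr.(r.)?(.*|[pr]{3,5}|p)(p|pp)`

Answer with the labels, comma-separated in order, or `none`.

v

i → no match — must start with `pp`
ii → no match
iii → no match — must end with `ppq`
iv → no match — must end with `pp`
v → match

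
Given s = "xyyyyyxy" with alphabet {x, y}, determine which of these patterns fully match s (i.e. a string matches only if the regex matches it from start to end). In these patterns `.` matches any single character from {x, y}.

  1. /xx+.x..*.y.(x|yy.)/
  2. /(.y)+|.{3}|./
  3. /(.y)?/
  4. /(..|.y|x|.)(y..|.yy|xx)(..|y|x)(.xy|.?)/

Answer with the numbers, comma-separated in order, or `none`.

2, 4

1 → no match — must start with "xx"
2 → match
3 → no match
4 → match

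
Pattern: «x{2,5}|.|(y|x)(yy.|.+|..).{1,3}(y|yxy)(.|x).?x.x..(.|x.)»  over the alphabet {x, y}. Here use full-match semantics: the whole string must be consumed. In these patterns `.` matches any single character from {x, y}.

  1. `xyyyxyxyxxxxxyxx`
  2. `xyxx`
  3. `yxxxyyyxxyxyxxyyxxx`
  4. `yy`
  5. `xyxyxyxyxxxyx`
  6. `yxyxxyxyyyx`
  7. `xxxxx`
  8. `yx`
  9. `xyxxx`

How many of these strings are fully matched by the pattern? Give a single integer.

1 → match
2. `xyxx` → no match
3 → no match
4. `yy` → no match
5 → no match
6. `yxyxxyxyyyx` → no match
7. `xxxxx` → match
8. `yx` → no match
9. `xyxxx` → no match
Total matched: 2

2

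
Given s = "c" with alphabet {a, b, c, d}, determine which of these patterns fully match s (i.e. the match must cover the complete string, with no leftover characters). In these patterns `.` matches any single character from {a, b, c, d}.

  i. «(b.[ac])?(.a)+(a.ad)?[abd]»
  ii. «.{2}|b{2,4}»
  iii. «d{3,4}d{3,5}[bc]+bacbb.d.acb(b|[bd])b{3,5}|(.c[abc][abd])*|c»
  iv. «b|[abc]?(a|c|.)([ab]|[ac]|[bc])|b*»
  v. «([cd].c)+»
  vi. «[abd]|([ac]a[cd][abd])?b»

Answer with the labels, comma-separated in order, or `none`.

iii

i → no match
ii → no match
iii → match
iv → no match
v → no match
vi → no match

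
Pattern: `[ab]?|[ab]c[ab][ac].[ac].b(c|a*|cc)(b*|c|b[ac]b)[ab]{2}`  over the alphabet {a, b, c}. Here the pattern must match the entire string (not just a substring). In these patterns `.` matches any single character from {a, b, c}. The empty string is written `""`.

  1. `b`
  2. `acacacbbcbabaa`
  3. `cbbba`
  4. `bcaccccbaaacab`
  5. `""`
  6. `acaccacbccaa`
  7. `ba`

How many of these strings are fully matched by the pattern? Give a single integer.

1 → match
2 → match
3 → no match
4 → match
5 → match
6 → match
7 → no match
Total matched: 5

5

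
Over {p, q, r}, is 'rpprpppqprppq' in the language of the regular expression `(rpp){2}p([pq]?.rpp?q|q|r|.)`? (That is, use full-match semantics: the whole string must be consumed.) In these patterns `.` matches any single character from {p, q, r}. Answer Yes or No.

Yes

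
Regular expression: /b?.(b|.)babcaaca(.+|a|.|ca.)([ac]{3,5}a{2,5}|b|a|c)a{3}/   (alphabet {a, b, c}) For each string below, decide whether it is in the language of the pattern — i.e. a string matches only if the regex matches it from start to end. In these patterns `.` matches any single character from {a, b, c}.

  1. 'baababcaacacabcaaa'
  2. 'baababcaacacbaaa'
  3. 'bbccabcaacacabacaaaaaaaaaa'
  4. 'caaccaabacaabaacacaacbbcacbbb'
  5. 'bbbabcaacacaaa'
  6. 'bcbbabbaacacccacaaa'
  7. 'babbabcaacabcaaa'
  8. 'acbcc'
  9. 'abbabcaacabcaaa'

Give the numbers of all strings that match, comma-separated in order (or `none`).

1 → match
2 → match
3 → no match
4 → no match — must end with 'a'
5 → no match
6 → no match
7 → match
8 → no match — must end with 'a'
9 → match

1, 2, 7, 9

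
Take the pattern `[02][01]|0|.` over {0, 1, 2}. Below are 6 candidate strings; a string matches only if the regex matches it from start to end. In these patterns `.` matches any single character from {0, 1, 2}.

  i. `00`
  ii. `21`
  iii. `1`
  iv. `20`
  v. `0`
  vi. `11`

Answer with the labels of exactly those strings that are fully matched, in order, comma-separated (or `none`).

i, ii, iii, iv, v

i. `00` → match
ii. `21` → match
iii. `1` → match
iv. `20` → match
v. `0` → match
vi. `11` → no match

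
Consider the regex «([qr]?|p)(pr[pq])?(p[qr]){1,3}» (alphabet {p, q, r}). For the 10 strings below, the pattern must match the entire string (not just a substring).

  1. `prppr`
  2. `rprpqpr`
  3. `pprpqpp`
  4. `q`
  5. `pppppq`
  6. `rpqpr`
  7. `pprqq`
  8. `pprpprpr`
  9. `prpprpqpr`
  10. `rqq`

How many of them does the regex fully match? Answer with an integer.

5

1. `prppr` → match
2. `rprpqpr` → match
3. `pprpqpp` → no match
4. `q` → no match
5. `pppppq` → no match
6. `rpqpr` → match
7. `pprqq` → no match
8. `pprpprpr` → match
9. `prpprpqpr` → match
10. `rqq` → no match
Total matched: 5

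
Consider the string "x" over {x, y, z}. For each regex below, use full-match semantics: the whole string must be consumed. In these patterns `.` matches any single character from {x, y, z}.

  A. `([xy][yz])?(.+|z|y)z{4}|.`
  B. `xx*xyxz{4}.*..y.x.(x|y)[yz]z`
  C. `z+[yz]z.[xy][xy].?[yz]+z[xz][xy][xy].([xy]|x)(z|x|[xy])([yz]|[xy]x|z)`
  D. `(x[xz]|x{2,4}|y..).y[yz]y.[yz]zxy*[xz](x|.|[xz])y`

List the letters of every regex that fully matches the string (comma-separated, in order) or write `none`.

A → match
B → no match — must end with "z"
C → no match — must start with "z"
D → no match — must end with "y"

A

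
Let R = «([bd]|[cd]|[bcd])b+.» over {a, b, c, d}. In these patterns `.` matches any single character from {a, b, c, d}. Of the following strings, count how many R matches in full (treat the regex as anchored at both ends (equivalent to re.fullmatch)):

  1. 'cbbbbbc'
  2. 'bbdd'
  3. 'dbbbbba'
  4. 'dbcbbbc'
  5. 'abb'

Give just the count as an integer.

1 → match
2 → no match
3 → match
4 → no match
5 → no match
Total matched: 2

2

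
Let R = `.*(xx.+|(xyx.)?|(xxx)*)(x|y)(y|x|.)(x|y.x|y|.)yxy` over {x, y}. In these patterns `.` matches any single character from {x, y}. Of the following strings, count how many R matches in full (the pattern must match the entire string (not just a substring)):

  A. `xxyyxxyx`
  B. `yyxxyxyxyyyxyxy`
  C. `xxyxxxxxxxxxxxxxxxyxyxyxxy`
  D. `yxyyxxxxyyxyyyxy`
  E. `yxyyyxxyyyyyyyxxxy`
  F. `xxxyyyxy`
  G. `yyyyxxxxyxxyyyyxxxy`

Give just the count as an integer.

3

A. `xxyyxxyx` → no match — must end with `yxy`
B → match
C → no match — must end with `yxy`
D → match
E → no match — must end with `yxy`
F. `xxxyyyxy` → match
G → no match — must end with `yxy`
Total matched: 3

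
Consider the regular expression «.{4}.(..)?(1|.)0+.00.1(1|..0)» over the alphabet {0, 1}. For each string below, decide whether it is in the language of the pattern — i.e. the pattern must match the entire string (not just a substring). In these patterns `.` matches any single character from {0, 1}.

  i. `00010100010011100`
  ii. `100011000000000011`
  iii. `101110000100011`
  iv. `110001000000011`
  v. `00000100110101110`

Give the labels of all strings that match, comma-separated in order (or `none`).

i, ii, iii, iv

i → match
ii → match
iii → match
iv → match
v → no match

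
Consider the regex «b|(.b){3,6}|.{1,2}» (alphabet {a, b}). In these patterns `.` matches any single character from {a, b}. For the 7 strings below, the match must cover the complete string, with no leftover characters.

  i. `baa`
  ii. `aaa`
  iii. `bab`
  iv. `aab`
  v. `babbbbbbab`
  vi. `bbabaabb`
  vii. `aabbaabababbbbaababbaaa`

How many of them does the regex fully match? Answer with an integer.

0

i. `baa` → no match
ii. `aaa` → no match
iii. `bab` → no match
iv. `aab` → no match
v. `babbbbbbab` → no match
vi. `bbabaabb` → no match
vii → no match
Total matched: 0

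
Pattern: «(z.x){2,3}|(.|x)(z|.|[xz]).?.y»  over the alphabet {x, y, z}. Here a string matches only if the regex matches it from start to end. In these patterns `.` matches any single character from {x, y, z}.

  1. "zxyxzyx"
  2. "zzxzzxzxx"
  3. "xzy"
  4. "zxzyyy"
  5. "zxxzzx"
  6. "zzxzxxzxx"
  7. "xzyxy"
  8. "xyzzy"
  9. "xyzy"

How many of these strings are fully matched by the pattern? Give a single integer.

1 → no match
2 → match
3 → no match
4 → no match
5 → match
6 → match
7 → match
8 → match
9 → match
Total matched: 6

6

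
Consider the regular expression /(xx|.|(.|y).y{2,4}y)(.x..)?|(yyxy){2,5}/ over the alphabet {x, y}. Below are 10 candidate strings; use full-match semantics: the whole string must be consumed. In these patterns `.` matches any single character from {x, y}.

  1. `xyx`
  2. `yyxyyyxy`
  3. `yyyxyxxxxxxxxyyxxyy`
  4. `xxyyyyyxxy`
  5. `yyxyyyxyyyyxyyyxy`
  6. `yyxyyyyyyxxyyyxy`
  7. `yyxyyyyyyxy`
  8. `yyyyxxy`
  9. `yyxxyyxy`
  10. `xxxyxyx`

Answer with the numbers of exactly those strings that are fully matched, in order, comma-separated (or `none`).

1. `xyx` → no match
2. `yyxyyyxy` → match
3 → no match
4. `xxyyyyyxxy` → match
5 → no match
6 → no match
7. `yyxyyyyyyxy` → no match
8. `yyyyxxy` → no match
9. `yyxxyyxy` → no match
10. `xxxyxyx` → no match

2, 4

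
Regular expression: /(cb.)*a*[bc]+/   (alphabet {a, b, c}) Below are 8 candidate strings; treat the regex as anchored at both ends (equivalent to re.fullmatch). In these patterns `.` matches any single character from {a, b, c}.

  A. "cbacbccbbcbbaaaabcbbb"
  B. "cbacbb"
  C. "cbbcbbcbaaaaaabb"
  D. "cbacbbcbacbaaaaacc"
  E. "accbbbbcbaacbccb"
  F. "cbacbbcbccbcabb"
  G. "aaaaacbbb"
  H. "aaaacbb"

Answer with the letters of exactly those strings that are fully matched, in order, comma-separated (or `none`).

A, B, C, D, F, G, H

A → match
B. "cbacbb" → match
C → match
D → match
E → no match
F → match
G. "aaaaacbbb" → match
H. "aaaacbb" → match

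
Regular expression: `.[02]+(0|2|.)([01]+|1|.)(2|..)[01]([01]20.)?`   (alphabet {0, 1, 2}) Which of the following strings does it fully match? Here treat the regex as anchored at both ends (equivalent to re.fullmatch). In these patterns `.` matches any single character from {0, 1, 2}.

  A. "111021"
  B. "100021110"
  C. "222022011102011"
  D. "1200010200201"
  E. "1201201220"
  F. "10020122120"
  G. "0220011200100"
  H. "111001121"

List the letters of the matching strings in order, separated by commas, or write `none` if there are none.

B, D

A → no match
B → match
C → no match
D → match
E → no match
F → no match
G → no match
H → no match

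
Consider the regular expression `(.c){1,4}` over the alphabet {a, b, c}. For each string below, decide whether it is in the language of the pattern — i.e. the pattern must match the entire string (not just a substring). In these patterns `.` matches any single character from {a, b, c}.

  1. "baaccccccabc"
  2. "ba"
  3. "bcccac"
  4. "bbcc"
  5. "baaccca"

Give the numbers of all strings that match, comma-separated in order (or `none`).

1 → no match
2 → no match — must end with "c"
3 → match
4 → no match
5 → no match — must end with "c"

3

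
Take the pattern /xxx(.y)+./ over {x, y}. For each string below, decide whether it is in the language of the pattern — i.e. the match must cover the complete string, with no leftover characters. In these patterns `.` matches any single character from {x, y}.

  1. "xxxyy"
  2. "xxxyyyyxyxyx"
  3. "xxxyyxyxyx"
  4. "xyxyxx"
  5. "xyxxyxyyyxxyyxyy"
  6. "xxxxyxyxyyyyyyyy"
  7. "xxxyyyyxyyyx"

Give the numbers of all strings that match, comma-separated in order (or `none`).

2, 3, 6, 7

1 → no match
2 → match
3 → match
4 → no match — must start with "xxx"
5 → no match — must start with "xxx"
6 → match
7 → match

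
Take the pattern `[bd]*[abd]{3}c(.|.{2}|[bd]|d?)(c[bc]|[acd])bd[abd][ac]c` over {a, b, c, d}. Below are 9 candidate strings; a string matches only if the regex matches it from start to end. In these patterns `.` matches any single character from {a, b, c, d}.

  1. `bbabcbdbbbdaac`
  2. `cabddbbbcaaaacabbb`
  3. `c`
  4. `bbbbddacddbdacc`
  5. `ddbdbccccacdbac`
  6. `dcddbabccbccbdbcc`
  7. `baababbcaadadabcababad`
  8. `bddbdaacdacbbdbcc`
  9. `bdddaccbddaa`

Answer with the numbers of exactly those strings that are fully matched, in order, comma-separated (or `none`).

4, 8

1 → no match
2 → no match — must end with `c`
3. `c` → no match
4 → match
5 → no match
6 → no match
7 → no match — must end with `c`
8 → match
9. `bdddaccbddaa` → no match — must end with `c`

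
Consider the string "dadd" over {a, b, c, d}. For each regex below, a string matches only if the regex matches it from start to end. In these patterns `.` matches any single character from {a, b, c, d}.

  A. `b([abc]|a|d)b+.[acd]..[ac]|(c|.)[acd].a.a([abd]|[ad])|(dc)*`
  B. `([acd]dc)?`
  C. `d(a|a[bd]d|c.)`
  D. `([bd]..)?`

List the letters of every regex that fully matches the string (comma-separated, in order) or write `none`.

C

A → no match
B → no match
C → match
D → no match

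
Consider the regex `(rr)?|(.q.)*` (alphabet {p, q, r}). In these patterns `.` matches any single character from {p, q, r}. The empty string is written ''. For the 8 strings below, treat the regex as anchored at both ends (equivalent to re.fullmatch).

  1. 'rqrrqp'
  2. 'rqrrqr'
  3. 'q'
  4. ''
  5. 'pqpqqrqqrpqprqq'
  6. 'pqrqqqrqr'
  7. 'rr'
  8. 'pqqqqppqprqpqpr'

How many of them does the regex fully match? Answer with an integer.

6

1 → match
2 → match
3 → no match
4 → match
5 → match
6 → match
7 → match
8 → no match
Total matched: 6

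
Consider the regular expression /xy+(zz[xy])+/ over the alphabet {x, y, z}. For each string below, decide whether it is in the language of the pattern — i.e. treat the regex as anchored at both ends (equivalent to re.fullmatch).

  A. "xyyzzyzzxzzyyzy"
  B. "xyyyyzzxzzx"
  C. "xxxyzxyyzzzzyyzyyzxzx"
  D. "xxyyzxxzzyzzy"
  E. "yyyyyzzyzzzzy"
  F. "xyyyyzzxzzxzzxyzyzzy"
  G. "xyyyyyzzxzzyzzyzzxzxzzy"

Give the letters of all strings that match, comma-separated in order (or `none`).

B

A → no match
B. "xyyyyzzxzzx" → match
C → no match — must start with "xy"
D → no match — must start with "xy"
E → no match — must start with "xy"
F → no match
G → no match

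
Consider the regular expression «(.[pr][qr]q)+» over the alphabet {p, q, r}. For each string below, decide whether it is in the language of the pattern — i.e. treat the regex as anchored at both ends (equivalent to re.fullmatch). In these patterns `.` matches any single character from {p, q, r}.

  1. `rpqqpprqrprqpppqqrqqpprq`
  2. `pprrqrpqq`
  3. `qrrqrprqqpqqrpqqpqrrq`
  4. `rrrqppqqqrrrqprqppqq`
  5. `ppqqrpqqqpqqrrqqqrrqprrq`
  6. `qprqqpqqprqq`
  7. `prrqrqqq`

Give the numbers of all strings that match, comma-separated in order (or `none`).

5, 6

1 → no match
2 → no match
3 → no match
4 → no match
5 → match
6 → match
7 → no match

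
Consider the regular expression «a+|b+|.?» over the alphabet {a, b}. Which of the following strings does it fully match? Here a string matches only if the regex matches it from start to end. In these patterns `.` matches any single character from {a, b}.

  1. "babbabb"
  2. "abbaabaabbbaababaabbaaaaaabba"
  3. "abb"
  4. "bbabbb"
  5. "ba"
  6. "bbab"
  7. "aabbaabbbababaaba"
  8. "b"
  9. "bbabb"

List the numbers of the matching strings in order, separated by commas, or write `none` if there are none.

1 → no match
2 → no match
3 → no match
4 → no match
5 → no match
6 → no match
7 → no match
8 → match
9 → no match

8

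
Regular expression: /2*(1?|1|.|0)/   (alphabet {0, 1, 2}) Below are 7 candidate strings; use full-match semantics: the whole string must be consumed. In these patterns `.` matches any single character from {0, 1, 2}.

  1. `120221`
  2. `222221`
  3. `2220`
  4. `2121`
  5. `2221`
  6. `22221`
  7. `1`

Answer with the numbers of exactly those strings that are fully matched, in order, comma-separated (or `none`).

1 → no match
2 → match
3 → match
4 → no match
5 → match
6 → match
7 → match

2, 3, 5, 6, 7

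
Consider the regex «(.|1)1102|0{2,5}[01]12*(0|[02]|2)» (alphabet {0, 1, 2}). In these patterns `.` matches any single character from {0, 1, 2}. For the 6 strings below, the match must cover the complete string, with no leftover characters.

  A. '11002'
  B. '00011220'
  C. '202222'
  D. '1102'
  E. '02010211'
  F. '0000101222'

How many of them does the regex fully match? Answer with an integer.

1

A → no match
B → match
C → no match
D → no match
E → no match
F → no match
Total matched: 1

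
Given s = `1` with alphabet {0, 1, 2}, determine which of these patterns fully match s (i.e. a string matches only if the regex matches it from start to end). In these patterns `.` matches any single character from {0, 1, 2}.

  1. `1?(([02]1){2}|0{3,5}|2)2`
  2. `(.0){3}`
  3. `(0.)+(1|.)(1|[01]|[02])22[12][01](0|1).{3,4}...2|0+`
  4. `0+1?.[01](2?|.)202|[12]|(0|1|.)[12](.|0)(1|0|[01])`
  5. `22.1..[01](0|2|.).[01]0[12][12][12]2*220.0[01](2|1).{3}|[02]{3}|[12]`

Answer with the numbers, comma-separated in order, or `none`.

1 → no match — must end with `2`
2 → no match — must end with `0`
3 → no match — must start with `0`
4 → match
5 → match

4, 5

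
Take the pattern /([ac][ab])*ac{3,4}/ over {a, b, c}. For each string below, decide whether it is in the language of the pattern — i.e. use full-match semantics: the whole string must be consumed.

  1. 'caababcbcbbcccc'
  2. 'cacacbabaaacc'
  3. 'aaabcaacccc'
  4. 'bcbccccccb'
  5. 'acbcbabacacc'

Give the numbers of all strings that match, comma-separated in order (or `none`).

1 → no match
2 → no match
3 → match
4 → no match — must end with 'c'
5 → no match

3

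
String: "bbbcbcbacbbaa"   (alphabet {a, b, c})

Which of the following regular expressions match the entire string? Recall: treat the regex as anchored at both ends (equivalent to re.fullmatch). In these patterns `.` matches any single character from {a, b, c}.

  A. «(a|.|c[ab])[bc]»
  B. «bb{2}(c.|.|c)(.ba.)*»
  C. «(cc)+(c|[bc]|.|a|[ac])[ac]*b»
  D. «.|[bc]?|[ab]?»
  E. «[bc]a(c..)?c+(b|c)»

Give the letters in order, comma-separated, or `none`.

A → no match
B → match
C → no match — must start with "cc"
D → no match
E → no match

B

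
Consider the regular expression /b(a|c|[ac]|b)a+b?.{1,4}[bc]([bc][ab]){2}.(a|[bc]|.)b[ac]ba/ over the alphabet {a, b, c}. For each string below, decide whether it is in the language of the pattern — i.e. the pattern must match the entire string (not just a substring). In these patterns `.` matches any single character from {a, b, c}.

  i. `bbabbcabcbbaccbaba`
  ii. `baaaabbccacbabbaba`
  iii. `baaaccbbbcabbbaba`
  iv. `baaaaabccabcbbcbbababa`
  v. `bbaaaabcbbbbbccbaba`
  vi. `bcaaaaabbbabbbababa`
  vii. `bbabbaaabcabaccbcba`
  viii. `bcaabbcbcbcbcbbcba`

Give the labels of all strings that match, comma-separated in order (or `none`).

i → match
ii → match
iii → match
iv → match
v → match
vi → match
vii → match
viii → match

i, ii, iii, iv, v, vi, vii, viii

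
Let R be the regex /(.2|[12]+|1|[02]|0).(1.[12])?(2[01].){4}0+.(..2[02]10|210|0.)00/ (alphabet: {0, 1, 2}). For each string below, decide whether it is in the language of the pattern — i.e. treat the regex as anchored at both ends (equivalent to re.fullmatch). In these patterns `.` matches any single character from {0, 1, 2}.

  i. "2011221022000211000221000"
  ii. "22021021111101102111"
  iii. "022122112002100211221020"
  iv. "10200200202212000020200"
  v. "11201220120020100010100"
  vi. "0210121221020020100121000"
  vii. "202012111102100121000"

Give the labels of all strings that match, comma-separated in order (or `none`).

iv, vi

i → no match
ii → no match — must end with "00"
iii → no match — must end with "00"
iv → match
v → no match
vi → match
vii → no match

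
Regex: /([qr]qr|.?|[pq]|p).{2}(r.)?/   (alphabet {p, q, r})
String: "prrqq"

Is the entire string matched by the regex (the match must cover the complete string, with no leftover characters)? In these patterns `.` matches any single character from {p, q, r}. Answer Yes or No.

No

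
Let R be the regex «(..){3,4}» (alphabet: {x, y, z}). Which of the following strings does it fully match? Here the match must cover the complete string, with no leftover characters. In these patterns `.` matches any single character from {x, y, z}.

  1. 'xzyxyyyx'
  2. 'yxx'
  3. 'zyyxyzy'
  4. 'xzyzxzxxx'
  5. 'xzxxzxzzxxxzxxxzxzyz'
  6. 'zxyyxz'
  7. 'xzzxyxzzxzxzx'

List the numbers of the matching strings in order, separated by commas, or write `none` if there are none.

1 → match
2 → no match
3 → no match
4 → no match
5 → no match
6 → match
7 → no match

1, 6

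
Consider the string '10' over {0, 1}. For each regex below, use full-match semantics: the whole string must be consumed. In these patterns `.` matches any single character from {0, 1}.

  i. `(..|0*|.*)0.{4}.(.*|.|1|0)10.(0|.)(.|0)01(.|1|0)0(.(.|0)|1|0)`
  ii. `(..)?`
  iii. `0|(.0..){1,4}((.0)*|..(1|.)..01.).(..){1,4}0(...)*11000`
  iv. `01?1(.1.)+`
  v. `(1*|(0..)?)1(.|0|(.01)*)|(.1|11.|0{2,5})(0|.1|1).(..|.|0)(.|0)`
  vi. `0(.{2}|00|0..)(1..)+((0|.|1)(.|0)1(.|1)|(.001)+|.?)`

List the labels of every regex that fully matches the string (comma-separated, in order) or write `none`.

i → no match
ii → match
iii → no match
iv → no match — must start with '0'
v → match
vi → no match — must start with '0'

ii, v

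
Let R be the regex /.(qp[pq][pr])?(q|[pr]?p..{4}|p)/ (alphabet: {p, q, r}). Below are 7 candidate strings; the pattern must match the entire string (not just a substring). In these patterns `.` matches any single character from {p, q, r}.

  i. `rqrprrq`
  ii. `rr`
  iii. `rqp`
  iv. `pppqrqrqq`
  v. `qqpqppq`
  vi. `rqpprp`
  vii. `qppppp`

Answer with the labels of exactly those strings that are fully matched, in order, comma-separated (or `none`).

i. `rqrprrq` → no match
ii. `rr` → no match
iii. `rqp` → no match
iv. `pppqrqrqq` → no match
v. `qqpqppq` → no match
vi. `rqpprp` → match
vii. `qppppp` → no match

vi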